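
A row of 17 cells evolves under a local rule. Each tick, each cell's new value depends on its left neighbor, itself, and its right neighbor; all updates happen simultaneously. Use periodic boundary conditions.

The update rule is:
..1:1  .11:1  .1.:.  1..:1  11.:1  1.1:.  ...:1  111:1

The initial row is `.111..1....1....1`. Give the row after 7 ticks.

.11111.1111.1111.
111111.1111.11111
111111.1111.11111  (fixed point — unchanged through tick 7)

111111.1111.11111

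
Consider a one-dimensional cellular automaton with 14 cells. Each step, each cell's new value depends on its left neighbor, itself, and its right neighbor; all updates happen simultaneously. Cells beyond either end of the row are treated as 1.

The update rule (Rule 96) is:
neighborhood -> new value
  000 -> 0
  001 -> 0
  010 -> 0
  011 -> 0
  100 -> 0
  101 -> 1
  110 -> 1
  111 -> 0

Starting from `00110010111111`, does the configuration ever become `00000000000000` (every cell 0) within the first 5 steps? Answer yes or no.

00010001000000
00000000000000
all cells are 0 at step 2

yes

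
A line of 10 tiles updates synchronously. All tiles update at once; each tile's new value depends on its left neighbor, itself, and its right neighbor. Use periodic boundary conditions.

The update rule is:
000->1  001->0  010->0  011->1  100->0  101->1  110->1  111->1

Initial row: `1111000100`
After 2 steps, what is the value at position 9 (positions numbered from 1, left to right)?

1

1111010000
1111100110
position 9 holds 1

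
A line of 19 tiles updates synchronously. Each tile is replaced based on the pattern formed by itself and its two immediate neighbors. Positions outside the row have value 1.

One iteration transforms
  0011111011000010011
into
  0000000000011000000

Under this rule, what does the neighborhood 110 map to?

At position 6 the neighborhood is 110; the next row has 0 there.

0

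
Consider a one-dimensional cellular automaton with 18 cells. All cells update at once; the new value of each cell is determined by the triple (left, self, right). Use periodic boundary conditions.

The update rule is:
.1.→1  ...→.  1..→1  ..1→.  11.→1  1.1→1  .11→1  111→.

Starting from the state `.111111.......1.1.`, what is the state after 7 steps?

.1....11......1111
111...111.....1..1
..11..1.11....11.1
1.111.11111...1111
111.111...11..1...
1.111.11..111.11..
111.11111.1.11111.

111.11111.1.11111.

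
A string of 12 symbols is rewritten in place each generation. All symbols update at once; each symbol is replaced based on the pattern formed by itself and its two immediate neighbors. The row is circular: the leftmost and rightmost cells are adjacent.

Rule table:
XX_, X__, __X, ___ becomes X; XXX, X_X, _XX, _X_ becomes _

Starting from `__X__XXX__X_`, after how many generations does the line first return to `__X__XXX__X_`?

XX_XX__XXX_X
_X__XXX__X__
X_XX__XXX_XX
X__XXX__X___
_XX__XXX_XXX
__XXX__X___X
XX__XXX_XXX_
_XXX__X___X_
X__XXX_XXX_X
XXX__X___X__
__XXX_XXX_XX
XX__X___X__X
_XXX_XXX_XX_
X__X___X__XX
XXX_XXX_XX__
__X___X__XXX
XX_XXX_XX__X
_X___X__XXX_
X_XXX_XX__XX
X___X__XXX__
_XXX_XX__XXX
___X__XXX__X
XXX_XX__XXX_
__X__XXX__X_

24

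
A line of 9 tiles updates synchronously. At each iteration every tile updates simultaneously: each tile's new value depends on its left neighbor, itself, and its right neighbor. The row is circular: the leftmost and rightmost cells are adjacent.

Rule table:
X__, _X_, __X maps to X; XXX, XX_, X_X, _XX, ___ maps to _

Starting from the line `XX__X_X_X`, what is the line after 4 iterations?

___XXXXX_

__XXX_X__
_X____XX_
XXX__X__X
___XXXXX_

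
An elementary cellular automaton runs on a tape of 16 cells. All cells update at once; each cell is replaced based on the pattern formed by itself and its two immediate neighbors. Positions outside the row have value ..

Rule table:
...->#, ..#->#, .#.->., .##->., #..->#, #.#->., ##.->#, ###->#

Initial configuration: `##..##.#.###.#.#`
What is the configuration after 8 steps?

###.###.##..####

step 1: .###.#....##....
step 2: #.##..####.#####
step 3: ...###.###..####
step 4: ###.##..####.###
step 5: .##..###.###..##
step 6: #.###.##..####.#
step 7: ...##..###.###..
step 8: ###.###.##..####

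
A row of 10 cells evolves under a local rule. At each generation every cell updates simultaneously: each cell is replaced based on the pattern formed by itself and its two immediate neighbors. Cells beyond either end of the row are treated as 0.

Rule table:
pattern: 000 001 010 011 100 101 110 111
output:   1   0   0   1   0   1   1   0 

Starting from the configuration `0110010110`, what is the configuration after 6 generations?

1010010111

generation 1: 0110001110
generation 2: 0110101010
generation 3: 0111010100
generation 4: 0101101001
generation 5: 0011110000
generation 6: 1010010111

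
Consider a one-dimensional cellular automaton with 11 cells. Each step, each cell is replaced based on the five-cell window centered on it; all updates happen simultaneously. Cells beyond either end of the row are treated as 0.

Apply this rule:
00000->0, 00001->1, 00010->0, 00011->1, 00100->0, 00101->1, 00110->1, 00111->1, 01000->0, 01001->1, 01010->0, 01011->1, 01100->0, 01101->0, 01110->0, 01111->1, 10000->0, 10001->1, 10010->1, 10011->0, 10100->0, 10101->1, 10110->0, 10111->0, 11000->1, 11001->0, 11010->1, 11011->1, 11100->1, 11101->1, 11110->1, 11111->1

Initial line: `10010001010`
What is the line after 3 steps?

step 1: 01100101000
step 2: 11001100000
step 3: 10001010000

10001010000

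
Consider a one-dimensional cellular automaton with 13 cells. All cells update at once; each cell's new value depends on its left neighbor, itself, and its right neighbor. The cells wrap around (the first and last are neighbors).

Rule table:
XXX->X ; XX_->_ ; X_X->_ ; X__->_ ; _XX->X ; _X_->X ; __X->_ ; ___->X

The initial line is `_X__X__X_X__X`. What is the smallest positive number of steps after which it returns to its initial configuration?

_X__X__X_X__X

1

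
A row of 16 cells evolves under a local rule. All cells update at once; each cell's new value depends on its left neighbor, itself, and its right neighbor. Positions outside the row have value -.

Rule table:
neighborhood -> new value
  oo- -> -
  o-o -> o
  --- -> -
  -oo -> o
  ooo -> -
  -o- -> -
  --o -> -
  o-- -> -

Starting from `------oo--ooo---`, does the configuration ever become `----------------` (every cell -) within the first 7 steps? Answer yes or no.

yes

------o---o-----
----------------
all cells are - at step 2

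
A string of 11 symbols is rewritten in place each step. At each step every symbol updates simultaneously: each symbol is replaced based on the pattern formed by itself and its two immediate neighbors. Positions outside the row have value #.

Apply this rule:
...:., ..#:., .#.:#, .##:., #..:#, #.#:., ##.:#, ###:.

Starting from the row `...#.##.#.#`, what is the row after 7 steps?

step 1: #..#..#.#..
step 2: ##.##.#.##.
step 3: .#..#.#..#.
step 4: .##.#.##.#.
step 5: ..#.#..#.#.
step 6: #.#.##.#.#.
step 7: #.#..#.#.#.

#.#..#.#.#.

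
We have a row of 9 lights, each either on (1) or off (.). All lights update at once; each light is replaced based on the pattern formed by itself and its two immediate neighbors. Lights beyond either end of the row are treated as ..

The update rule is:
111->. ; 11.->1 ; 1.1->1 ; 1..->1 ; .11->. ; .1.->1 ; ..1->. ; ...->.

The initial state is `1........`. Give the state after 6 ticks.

11.......
.11......
..11.....
...11....
....11...
.....11..

.....11..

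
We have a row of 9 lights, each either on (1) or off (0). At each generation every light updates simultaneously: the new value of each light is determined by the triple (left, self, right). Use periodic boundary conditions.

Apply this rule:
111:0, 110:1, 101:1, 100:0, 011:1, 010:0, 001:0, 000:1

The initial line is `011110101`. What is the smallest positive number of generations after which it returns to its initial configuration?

14

generation 1: 110011010
generation 2: 110011101
generation 3: 010010111
generation 4: 100001101
generation 5: 101101111
generation 6: 111111000
generation 7: 100001010
generation 8: 001100101
generation 9: 001100010
generation 10: 101101000
generation 11: 011110010
generation 12: 010010000
generation 13: 000000111
generation 14: 011110101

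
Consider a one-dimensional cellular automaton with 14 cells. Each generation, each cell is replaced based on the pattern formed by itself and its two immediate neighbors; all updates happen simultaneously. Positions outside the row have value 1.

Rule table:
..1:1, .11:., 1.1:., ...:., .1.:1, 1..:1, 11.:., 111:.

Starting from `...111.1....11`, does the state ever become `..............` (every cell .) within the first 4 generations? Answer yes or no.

no

1.1....11..1..
..11..1..11111
11..11111.....
..11.....1...1
generation 4 is ..11.....1...1, still not uniform .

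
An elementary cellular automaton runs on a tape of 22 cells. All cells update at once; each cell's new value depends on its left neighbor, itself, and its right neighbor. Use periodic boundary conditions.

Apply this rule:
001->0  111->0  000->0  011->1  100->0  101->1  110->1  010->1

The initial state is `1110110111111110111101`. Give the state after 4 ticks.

0011111100000011100111
0010000100000010100101
0010000100000011100111
0010000100000010100101

0010000100000010100101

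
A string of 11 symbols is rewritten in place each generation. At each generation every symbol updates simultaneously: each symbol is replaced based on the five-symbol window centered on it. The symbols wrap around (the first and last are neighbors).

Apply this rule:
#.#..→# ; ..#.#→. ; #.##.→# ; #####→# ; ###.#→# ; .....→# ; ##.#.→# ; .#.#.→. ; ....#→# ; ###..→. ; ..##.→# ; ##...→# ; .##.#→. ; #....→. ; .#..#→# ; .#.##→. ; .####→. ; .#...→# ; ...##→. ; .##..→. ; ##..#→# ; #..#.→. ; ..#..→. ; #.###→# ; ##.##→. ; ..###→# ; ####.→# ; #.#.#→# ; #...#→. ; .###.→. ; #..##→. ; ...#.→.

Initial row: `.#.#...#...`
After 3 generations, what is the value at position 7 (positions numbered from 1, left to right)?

#

generation 1: ...##...#.#
generation 2: #..#.#....#
generation 3: .#...##.#.#
position 7 holds #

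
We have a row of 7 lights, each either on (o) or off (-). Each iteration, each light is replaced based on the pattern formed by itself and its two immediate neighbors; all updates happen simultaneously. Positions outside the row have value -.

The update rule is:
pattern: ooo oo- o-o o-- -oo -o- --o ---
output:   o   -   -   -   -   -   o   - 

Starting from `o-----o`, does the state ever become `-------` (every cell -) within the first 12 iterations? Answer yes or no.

yes

-----o-
----o--
---o---
--o----
-o-----
o------
-------
all cells are - at iteration 7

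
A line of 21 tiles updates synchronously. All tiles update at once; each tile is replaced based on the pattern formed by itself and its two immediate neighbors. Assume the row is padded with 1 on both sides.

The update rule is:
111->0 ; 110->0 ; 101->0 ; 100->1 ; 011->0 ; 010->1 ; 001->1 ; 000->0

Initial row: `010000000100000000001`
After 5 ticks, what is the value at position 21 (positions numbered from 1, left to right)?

0

011000001110000000010
000100010001000000110
101110111011100001000
000000000000010011101
100000000000111100000
position 21 holds 0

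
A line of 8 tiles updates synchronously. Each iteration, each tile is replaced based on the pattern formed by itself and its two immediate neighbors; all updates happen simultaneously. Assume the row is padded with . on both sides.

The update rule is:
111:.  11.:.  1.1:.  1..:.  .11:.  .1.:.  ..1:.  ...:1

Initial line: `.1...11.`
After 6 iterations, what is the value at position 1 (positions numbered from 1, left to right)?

1

...1....
11...111
...1....  (repeats iteration 1; period 2)
iteration 6: 11...111
position 1 holds 1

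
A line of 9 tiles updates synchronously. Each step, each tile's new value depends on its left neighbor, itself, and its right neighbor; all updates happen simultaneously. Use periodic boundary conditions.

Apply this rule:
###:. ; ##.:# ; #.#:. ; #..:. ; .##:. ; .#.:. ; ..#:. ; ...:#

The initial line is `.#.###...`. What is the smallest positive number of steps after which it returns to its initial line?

.....#.##
.###....#
...#.##..
##....#.#
.#.##....
....#.###
.##.....#
..#.###..
#.....#.#
#.###....
....#.##.
###....#.
..#.##...
#....#.##
#.##.....
...#.###.
##.....#.
.#.###...

18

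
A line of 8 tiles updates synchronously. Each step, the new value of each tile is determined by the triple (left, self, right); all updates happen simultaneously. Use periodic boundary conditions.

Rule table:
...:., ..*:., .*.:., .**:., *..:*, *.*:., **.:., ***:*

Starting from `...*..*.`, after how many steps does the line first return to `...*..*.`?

8

....*..*
*....*..
.*....*.
..*....*
*..*....
.*..*...
..*..*..
...*..*.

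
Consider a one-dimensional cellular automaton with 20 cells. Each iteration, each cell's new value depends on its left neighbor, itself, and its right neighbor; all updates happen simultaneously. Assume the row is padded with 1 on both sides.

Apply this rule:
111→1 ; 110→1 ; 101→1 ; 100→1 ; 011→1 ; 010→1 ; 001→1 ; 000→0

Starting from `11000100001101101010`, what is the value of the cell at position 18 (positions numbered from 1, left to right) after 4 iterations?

1

11101110011111111111
11111111111111111111
11111111111111111111  (fixed point — unchanged through iteration 4)
position 18 holds 1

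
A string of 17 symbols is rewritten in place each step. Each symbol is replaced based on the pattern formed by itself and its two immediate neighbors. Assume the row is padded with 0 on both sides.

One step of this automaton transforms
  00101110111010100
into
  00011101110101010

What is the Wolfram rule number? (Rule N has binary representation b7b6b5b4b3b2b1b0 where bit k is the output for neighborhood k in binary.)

position 5: 111 → 1  (bit 7 = 1)
position 6: 110 → 0  (bit 6 = 0)
position 3: 101 → 1  (bit 5 = 1)
position 15: 100 → 1  (bit 4 = 1)
position 4: 011 → 1  (bit 3 = 1)
position 2: 010 → 0  (bit 2 = 0)
position 1: 001 → 0  (bit 1 = 0)
position 0: 000 → 0  (bit 0 = 0)
bits b7..b0 = 10111000 = 184

184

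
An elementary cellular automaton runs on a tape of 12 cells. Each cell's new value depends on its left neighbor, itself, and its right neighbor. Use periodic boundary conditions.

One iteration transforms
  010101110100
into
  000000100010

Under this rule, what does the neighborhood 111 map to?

1

At position 6 the neighborhood is 111; the next row has 1 there.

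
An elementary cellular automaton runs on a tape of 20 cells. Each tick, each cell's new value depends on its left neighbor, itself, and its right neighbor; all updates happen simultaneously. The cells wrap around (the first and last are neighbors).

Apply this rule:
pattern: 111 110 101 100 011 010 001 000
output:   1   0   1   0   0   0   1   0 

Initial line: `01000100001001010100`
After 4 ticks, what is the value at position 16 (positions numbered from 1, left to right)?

10001000010010101000
00010000100101010001
00100001001010100010
01000010010101000100
position 16 holds 0

0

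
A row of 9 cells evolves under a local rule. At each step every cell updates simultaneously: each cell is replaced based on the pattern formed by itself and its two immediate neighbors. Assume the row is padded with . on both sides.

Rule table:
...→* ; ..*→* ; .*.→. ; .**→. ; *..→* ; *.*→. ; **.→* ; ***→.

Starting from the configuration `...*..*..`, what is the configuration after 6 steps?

***.**.**
..*..*..*
**.**.**.
.*..*..**
*.**.**.*
...*..*..

...*..*..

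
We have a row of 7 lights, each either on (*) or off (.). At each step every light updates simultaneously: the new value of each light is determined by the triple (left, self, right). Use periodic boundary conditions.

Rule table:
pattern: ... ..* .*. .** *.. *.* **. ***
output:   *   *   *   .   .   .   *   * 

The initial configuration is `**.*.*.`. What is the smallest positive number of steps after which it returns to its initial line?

2

.*.*.*.
**.*.*.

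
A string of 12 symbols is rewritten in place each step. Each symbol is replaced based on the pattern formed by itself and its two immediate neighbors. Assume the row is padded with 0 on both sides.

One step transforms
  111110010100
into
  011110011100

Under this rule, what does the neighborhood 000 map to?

At position 11 the neighborhood is 000; the next row has 0 there.

0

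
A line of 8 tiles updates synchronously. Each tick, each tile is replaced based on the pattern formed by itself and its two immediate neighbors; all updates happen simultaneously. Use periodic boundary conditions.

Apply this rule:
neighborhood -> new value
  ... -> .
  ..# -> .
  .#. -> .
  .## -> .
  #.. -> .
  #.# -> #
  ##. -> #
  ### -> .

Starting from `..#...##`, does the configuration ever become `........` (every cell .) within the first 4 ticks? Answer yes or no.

yes

.......#
........
all cells are . at tick 2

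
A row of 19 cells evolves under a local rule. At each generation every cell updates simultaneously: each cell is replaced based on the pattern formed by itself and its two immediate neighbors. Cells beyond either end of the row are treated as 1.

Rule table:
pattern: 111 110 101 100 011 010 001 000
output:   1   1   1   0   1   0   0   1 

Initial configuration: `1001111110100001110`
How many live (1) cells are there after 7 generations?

1001111111001101111
1001111111001111111
1001111111001111111  (fixed point — unchanged through generation 7)
count of 1: 15

15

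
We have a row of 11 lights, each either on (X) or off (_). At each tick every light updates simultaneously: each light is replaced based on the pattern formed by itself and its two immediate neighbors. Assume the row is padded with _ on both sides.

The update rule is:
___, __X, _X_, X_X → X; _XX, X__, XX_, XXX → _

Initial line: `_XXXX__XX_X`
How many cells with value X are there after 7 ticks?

6

X_____X__XX
X_XXXXX_X__
XX_____XX_X
___XXXX__XX
XXX_____X__
____XXXXX_X
XXXX_____XX
count of X: 6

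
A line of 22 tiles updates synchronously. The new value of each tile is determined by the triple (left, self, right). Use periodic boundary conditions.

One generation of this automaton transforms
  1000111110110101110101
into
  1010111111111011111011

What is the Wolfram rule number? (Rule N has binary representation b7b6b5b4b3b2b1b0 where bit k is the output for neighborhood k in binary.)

233

position 5: 111 → 1  (bit 7 = 1)
position 0: 110 → 1  (bit 6 = 1)
position 9: 101 → 1  (bit 5 = 1)
position 1: 100 → 0  (bit 4 = 0)
position 4: 011 → 1  (bit 3 = 1)
position 13: 010 → 0  (bit 2 = 0)
position 3: 001 → 0  (bit 1 = 0)
position 2: 000 → 1  (bit 0 = 1)
bits b7..b0 = 11101001 = 233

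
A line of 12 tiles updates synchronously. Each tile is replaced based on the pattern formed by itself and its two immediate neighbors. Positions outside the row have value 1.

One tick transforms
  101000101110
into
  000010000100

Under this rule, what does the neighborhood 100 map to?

At position 3 the neighborhood is 100; the next row has 0 there.

0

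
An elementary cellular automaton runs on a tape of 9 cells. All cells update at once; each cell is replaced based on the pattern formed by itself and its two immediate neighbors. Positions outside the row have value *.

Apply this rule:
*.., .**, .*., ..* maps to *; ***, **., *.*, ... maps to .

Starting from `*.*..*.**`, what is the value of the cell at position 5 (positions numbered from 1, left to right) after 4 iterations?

*

..****.*.
***....*.
...*..**.
*.*****..
position 5 holds *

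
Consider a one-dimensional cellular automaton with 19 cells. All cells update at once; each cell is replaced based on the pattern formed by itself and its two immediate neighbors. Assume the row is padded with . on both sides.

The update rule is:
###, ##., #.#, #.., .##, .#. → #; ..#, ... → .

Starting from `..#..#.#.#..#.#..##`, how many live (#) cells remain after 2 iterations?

..##.######.####.##
..#################
count of #: 17

17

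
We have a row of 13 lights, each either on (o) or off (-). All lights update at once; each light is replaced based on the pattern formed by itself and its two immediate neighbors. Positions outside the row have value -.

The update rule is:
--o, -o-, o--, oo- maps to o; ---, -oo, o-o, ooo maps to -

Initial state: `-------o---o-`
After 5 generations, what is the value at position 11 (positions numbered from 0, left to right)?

o

------ooo-ooo
-----o--o---o
----oooooo-oo
---o-----o--o
--ooo---ooooo
position 11 holds o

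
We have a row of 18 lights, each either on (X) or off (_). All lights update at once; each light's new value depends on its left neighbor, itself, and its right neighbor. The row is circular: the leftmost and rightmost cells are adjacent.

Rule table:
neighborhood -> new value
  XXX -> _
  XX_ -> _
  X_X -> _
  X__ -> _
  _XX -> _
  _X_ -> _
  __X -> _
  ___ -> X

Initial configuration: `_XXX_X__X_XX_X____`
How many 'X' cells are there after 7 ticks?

3

_______________XXX
_XXXXXXXXXXXXX____
_______________XXX  (repeats tick 1; period 2)
tick 7: _______________XXX
count of X: 3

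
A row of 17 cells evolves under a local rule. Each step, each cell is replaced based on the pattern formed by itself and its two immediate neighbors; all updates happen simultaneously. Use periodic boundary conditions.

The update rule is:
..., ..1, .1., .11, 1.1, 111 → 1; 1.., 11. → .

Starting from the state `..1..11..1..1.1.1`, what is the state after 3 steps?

step 1: .11.11..11.111111
step 2: 11.11..11.111111.
step 3: 1.11..11.111111.1

1.11..11.111111.1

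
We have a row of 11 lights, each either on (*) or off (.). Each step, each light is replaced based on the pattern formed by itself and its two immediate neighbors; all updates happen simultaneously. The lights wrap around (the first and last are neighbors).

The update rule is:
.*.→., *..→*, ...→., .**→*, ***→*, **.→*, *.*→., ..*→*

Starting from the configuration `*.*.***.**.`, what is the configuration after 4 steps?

*.*****.***

step 1: ....***.**.
step 2: ...****.***
step 3: *.*****.***
step 4: *.*****.***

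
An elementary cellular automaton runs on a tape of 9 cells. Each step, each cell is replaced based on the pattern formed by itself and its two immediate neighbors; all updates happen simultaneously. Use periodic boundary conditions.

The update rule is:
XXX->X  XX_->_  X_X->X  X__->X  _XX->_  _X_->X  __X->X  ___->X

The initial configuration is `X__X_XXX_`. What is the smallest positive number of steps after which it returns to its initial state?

XXXXX_X_X
XXXX_XXX_
_XX_X_X_X
X__XXXXXX
_XX_XXXXX
X__X_XXX_

6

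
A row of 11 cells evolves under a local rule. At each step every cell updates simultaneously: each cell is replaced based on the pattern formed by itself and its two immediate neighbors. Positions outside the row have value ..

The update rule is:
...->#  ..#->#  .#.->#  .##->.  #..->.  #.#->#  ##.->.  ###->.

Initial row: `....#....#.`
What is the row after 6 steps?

#####.####.
.....#.....
######.####
......#....
#######.###
.......#...

.......#...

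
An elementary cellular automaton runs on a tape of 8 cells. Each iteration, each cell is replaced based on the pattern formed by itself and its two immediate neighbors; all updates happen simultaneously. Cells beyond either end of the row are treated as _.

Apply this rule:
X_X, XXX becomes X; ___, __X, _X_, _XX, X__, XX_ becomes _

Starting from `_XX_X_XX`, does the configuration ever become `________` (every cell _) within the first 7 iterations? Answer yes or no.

___X_X__
____X___
________
all cells are _ at iteration 3

yes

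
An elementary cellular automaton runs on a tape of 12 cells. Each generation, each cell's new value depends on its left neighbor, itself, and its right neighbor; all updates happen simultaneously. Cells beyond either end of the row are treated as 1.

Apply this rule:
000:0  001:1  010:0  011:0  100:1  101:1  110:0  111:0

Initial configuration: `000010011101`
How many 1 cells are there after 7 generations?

generation 1: 100101100010
generation 2: 011010010101
generation 3: 100101101010
generation 4: 011010010101  (repeats generation 2; period 2)
generation 7: 100101101010
count of 1: 6

6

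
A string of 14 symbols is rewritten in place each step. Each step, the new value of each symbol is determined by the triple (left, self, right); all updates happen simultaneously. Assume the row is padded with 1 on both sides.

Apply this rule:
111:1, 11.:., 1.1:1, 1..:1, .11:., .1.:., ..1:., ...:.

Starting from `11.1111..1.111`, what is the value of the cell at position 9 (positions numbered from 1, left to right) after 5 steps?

1.1.11.1..1.11
.1.1..1.1..1.1
1.1.1..1.1..1.
.1.1.1..1.1..1
1.1.1.1..1.1..
position 9 holds .

.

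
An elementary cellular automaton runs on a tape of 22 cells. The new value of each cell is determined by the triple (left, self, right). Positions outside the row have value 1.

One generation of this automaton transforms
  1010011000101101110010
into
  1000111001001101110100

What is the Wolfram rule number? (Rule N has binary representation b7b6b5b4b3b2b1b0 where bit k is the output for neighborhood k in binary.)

202

position 16: 111 → 1  (bit 7 = 1)
position 0: 110 → 1  (bit 6 = 1)
position 1: 101 → 0  (bit 5 = 0)
position 3: 100 → 0  (bit 4 = 0)
position 5: 011 → 1  (bit 3 = 1)
position 2: 010 → 0  (bit 2 = 0)
position 4: 001 → 1  (bit 1 = 1)
position 8: 000 → 0  (bit 0 = 0)
bits b7..b0 = 11001010 = 202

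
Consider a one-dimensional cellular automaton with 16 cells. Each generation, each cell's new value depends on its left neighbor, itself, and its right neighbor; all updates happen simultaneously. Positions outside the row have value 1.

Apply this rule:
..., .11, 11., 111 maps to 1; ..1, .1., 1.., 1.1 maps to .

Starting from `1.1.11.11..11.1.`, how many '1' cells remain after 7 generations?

7

generation 1: 1...11.11..11...
generation 2: 1.1.11.11..11.1.  (repeats generation 0; period 2)
generation 7: 1...11.11..11...
count of 1: 7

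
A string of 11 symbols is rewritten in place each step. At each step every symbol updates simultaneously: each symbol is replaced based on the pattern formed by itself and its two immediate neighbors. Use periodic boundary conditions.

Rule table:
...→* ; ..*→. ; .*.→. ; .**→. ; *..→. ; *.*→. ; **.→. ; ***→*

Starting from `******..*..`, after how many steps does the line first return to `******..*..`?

step 1: .****......
step 2: ..**..*****
step 3: .......***.
step 4: ******..*..

4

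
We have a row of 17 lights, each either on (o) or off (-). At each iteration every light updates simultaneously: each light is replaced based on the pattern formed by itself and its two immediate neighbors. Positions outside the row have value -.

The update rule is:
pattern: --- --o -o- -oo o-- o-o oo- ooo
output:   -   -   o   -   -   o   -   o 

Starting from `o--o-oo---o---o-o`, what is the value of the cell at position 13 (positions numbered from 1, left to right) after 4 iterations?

o--oo-----o---ooo
o---------o----o-
o---------o----o-  (fixed point — unchanged through iteration 4)
position 13 holds -

-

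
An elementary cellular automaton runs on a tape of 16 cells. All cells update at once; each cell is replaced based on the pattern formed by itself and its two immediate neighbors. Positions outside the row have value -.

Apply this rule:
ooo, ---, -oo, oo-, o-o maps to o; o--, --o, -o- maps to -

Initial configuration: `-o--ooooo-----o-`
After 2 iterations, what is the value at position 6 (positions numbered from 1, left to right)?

----ooooo-ooo---
ooo-ooooooooo-oo
position 6 holds o

o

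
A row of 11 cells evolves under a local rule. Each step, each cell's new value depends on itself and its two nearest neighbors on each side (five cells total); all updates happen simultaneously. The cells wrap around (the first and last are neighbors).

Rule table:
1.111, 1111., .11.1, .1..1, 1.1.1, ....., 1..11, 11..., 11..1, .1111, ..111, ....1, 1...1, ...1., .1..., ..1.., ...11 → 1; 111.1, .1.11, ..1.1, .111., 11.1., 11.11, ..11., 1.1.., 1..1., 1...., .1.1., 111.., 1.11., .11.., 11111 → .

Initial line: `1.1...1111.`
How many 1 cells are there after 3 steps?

step 1: 1..111111..
step 2: 11111..1.1.
step 3: 11.1.1...1.
count of 1: 5

5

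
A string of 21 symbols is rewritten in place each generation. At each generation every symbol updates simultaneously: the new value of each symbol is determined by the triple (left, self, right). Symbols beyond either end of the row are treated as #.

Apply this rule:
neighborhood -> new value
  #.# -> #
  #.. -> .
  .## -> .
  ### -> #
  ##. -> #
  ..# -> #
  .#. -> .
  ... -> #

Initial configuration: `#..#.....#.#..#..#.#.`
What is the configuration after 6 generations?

#####.#.#.##.#.#.#.#.

generation 1: #.#..####.#..#..#.#.#
generation 2: ##..#.####..#..#.#.#.
generation 3: ##.#.#.###.#..#.#.#.#
generation 4: ###.#.#.###..#.#.#.#.
generation 5: ####.#.#.##.#.#.#.#.#
generation 6: #####.#.#.##.#.#.#.#.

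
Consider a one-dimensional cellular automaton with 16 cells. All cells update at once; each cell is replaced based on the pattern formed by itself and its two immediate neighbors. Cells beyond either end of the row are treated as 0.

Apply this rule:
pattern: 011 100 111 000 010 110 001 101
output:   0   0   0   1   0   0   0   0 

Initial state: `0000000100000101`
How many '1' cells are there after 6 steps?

1111110001110000
0000000100000111
1111110001110000  (repeats step 1; period 2)
step 6: 0000000100000111
count of 1: 4

4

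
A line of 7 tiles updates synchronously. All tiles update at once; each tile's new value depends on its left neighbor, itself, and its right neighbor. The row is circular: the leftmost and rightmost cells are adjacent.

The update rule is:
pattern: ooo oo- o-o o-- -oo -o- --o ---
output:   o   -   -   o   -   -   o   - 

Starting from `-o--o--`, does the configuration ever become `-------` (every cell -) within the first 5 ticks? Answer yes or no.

o-oo-o-
-------
all cells are - at tick 2

yes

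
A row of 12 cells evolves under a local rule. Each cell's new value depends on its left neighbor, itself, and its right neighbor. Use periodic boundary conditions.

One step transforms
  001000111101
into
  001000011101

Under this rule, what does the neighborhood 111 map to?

At position 7 the neighborhood is 111; the next row has 1 there.

1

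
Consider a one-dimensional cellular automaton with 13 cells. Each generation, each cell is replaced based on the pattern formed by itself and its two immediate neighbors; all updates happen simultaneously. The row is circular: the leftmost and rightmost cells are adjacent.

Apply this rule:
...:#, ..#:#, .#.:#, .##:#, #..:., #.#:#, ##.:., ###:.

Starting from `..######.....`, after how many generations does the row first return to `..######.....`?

26

###......####
....######...
#####......##
......######.
#######......
#.......#####
..#######....
###.......###
....#######..
#####.......#
......#######
.######......
##......#####
...######....
####......###
.....######..
######......#
.......######
.#######.....
##.......####
...#######...
####.......##
.....#######.
######.......
#......######
..######.....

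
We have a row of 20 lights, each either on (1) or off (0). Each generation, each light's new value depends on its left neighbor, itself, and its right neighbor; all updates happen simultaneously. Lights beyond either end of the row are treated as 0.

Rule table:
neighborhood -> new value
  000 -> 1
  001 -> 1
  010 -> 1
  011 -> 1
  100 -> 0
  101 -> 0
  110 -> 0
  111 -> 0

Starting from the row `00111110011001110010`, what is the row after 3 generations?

generation 1: 11100000110011000110
generation 2: 10001111100110011100
generation 3: 10111000001100110001

10111000001100110001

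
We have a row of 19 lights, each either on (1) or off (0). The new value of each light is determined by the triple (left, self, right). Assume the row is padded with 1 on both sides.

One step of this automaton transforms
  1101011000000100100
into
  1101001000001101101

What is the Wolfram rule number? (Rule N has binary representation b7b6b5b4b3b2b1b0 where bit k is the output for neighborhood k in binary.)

position 0: 111 → 1  (bit 7 = 1)
position 1: 110 → 1  (bit 6 = 1)
position 2: 101 → 0  (bit 5 = 0)
position 7: 100 → 0  (bit 4 = 0)
position 5: 011 → 0  (bit 3 = 0)
position 3: 010 → 1  (bit 2 = 1)
position 12: 001 → 1  (bit 1 = 1)
position 8: 000 → 0  (bit 0 = 0)
bits b7..b0 = 11000110 = 198

198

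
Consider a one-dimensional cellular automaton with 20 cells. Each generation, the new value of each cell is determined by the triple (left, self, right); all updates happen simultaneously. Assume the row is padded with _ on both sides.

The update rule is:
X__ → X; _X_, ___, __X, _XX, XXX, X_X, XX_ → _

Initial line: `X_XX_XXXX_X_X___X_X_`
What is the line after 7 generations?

_____________X_____X
______________X_____
_______________X____
________________X___
_________________X__
__________________X_
___________________X

___________________X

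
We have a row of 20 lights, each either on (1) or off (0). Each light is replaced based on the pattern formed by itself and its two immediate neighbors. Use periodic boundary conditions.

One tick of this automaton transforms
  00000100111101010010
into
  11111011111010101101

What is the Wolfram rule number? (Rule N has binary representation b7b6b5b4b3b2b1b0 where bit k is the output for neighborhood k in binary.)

position 9: 111 → 1  (bit 7 = 1)
position 11: 110 → 0  (bit 6 = 0)
position 12: 101 → 1  (bit 5 = 1)
position 6: 100 → 1  (bit 4 = 1)
position 8: 011 → 1  (bit 3 = 1)
position 5: 010 → 0  (bit 2 = 0)
position 4: 001 → 1  (bit 1 = 1)
position 0: 000 → 1  (bit 0 = 1)
bits b7..b0 = 10111011 = 187

187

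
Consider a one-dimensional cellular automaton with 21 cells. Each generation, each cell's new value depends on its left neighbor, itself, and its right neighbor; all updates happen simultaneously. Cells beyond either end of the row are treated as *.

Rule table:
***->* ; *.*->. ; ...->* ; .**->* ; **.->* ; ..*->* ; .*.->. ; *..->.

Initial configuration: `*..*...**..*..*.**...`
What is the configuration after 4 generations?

*.*..****.*..*..**.**
*...*****...*..***.**
*.*******.**..****.**
*.*******.**.*****.**

*.*******.**.*****.**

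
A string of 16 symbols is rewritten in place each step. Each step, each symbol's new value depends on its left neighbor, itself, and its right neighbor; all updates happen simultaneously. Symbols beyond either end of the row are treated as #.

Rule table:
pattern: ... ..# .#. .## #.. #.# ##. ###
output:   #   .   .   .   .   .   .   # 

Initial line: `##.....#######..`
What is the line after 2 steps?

#..###..#####...
....#....###..#.

....#....###..#.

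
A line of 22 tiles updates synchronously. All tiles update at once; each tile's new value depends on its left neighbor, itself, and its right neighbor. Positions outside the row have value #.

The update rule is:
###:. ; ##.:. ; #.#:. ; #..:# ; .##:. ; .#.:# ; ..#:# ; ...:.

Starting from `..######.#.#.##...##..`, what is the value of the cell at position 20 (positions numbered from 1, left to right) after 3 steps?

.

step 1: ##.......#.#...#.#..##
step 2: ..#.....##.##.##.###..
step 3: ####...#............##
position 20 holds .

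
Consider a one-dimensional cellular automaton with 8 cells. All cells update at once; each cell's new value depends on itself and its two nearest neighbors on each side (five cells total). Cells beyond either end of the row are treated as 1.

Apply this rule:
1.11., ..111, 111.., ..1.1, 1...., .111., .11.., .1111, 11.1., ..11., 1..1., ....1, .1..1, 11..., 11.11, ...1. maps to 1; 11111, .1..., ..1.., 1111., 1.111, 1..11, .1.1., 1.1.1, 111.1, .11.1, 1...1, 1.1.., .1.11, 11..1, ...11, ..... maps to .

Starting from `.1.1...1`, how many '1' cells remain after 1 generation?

2

generation 1: 1......1
count of 1: 2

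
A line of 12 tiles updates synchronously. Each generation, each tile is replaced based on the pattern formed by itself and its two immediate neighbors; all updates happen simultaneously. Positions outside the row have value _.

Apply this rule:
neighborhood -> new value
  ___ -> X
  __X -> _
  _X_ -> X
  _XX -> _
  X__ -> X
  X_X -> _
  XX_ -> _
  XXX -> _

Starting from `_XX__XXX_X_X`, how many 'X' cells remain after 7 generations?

___X_____X_X
XX_XXXXX_X_X
_________X_X
XXXXXXXX_X_X
_________X_X  (repeats generation 3; period 2)
generation 7: _________X_X
count of X: 2

2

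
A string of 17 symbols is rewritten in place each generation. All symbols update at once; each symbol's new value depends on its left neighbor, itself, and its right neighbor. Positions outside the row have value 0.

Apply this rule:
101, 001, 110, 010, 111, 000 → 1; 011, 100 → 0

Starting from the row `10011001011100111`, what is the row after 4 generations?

10111111011101111

generation 1: 10101011101101011
generation 2: 11111101110111101
generation 3: 01111110111011111
generation 4: 10111111011101111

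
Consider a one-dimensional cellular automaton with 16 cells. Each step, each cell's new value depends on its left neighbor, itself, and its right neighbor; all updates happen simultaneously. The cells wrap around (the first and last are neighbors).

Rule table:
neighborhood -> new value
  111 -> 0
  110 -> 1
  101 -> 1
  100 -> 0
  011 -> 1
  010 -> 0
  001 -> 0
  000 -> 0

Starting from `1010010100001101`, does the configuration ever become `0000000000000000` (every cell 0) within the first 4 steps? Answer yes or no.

yes

1100001000001111
0100000000001000
0000000000000000
all cells are 0 at step 3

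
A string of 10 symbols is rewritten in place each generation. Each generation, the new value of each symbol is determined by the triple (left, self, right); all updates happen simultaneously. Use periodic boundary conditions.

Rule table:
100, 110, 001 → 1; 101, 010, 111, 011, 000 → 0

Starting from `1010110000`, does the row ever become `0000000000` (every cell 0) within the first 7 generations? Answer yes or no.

0000011001
1000101110
0101000010
1000100101
1101011000
0100001101
0010010100
generation 7 is 0010010100, still not uniform 0

no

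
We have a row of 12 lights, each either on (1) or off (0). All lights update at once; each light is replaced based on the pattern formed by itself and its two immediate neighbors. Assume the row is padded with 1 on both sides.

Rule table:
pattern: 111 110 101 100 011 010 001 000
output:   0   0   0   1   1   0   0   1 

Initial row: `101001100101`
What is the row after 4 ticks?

101000000101

tick 1: 000101010001
tick 2: 110000001101
tick 3: 001111101001
tick 4: 101000000101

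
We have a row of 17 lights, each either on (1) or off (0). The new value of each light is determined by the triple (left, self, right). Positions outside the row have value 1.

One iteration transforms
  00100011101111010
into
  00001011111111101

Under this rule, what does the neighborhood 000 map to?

At position 4 the neighborhood is 000; the next row has 1 there.

1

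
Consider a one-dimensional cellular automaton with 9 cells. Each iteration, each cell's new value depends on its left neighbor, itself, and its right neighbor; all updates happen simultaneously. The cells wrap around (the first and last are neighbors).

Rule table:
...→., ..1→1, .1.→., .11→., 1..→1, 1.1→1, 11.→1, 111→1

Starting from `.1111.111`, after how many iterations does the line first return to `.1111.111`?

9

iteration 1: 1.1111.11
iteration 2: 11.1111.1
iteration 3: 111.1111.
iteration 4: .111.1111
iteration 5: 1.111.111
iteration 6: 11.111.11
iteration 7: 111.111.1
iteration 8: 1111.111.
iteration 9: .1111.111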